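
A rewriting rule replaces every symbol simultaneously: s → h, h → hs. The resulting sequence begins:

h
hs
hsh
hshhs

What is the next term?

Expanding hshhs: h→hs, s→h, h→hs, h→hs, s→h. Concatenated: hs h hs hs h.

hshhshsh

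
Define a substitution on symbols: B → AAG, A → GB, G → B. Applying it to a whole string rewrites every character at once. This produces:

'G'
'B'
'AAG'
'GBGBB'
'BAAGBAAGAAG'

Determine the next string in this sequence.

Rewriting each symbol of BAAGBAAGAAG: B→AAG, A→GB, A→GB, G→B, B→AAG, A→GB, A→GB, G→B, A→GB, A→GB, G→B, which concatenates to AAG GB GB B AAG GB GB B GB GB B.

AAGGBGBBAAGGBGBBGBGBB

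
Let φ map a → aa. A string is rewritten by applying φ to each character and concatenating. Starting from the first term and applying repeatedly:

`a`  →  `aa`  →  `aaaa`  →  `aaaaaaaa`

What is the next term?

aaaaaaaaaaaaaaaa

Rewriting each symbol of aaaaaaaa: a→aa, a→aa, a→aa, a→aa, a→aa, a→aa, a→aa, a→aa, which concatenates to aa aa aa aa aa aa aa aa.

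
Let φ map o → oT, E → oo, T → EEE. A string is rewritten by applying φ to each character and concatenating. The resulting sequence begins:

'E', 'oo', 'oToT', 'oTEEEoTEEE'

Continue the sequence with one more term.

Expanding oTEEEoTEEE: o→oT, T→EEE, E→oo, E→oo, E→oo, o→oT, T→EEE, E→oo, E→oo, E→oo. Concatenated: oT EEE oo oo oo oT EEE oo oo oo.

oTEEEoooooooTEEEoooooo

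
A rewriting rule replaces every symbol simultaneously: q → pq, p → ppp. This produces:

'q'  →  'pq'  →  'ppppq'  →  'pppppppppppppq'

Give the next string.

ppppppppppppppppppppppppppppppppppppppppq

Applying the rule to each of the 14 symbols of pppppppppppppq gives the pieces ppp ppp ppp ppp ppp ppp ppp ppp ppp ppp ppp ppp ppp pq, which concatenate to the answer.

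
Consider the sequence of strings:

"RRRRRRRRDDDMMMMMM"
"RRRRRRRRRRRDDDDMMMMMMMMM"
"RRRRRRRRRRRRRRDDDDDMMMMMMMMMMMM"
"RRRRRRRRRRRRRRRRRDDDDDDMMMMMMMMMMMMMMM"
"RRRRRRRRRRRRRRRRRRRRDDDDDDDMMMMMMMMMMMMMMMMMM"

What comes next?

Each string has the form R^{3n+2} D^{n+1} M^{3n}, where the shown terms are n = 2, 3, 4, 5, 6.
Setting n = 7 gives 23, 8, 21 characters in each block.

RRRRRRRRRRRRRRRRRRRRRRRDDDDDDDDMMMMMMMMMMMMMMMMMMMMM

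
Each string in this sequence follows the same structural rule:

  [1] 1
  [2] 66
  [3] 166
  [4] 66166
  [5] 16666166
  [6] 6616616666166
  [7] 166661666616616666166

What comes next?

Each term (from the third on) is the two preceding terms concatenated in order: term 3 = 1·66 = 166.
The next term joins 6616616666166 and 166661666616616666166.

6616616666166166661666616616666166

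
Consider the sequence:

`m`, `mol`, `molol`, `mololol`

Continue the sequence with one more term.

molololol

Every step adds ol to the end: s(k+1) = s(k)·ol.
So the next term is mololol·ol.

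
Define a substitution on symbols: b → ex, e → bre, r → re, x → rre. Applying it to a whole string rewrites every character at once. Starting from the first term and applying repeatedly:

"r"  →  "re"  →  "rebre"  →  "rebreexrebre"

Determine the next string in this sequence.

Apply φ to rebreexrebre symbol by symbol: r→re, e→bre, b→ex, r→re, e→bre, e→bre, x→rre, r→re, e→bre, b→ex, r→re, e→bre; joined: re bre ex re bre bre rre re bre ex re bre.

rebreexrebrebrerrerebreexrebre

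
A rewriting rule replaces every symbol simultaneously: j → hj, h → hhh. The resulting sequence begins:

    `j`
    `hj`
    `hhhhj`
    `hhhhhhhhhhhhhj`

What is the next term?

hhhhhhhhhhhhhhhhhhhhhhhhhhhhhhhhhhhhhhhhj

Applying the rule to each of the 14 symbols of hhhhhhhhhhhhhj gives the pieces hhh hhh hhh hhh hhh hhh hhh hhh hhh hhh hhh hhh hhh hj, which concatenate to the answer.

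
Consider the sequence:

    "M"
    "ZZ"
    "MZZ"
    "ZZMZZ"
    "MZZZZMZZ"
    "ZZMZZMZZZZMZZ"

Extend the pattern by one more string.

From term 3 onward, concatenate the second-to-last term with the last: M·ZZ = MZZ, ZZ·MZZ = ZZMZZ, …
Continuing: MZZZZMZZ · ZZMZZMZZZZMZZ gives term 7.

MZZZZMZZZZMZZMZZZZMZZ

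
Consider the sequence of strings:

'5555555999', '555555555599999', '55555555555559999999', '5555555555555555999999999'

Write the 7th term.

Term n consists of 3n+1 5's, followed by 2n-1 9's, where the shown terms are n = 2, 3, 4, 5.
Setting n = 8 gives 25, 15 characters in each block.

5555555555555555555555555999999999999999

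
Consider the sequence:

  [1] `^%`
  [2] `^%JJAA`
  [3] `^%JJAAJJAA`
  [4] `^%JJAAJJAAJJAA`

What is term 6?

Every step adds JJAA to the end: s(k+1) = s(k)·JJAA.
From ^%JJAAJJAAJJAA, 2 further steps: ^%JJAAJJAAJJAA → ^%JJAAJJAAJJAAJJAA → (answer).

^%JJAAJJAAJJAAJJAAJJAA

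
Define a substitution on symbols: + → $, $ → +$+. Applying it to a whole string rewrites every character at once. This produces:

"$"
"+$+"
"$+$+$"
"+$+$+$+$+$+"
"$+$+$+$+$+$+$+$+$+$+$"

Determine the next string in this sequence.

+$+$+$+$+$+$+$+$+$+$+$+$+$+$+$+$+$+$+$+$+$+

Replace each of the 21 characters of $+$+$+$+$+$+$+$+$+$+$ in place — +$+ $ +$+ $ +$+ $ +$+ $ +$+ $ +$+ $ +$+ $ +$+ $ +$+ $ +$+ $ +$+ — and concatenate.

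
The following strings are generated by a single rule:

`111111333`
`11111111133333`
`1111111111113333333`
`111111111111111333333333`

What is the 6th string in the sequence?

1111111111111111111113333333333333

Term n consists of 3n 1's, followed by 2n-1 3's, where the shown terms are n = 2, 3, 4, 5.
For term 6, n = 7, so the run lengths are 21, 13.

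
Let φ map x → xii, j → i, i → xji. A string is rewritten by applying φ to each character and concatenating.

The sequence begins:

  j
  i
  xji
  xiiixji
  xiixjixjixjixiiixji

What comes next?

xiixjixjixiiixjixiiixjixiiixjixiixjixjixjixiiixji

φ(xiixjixjixjixiiixji) expands symbol-by-symbol to xii xji xji xii i xji xii i xji xii i xji xii xji xji xji xii i xji; joining the 19 pieces gives the next term.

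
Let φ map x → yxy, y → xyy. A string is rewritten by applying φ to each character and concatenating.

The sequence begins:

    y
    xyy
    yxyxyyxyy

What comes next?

xyyyxyxyyyxyxyyxyyyxyxyyxyy

Expanding yxyxyyxyy: y→xyy, x→yxy, y→xyy, x→yxy, y→xyy, y→xyy, x→yxy, y→xyy, y→xyy. Concatenated: xyy yxy xyy yxy xyy xyy yxy xyy xyy.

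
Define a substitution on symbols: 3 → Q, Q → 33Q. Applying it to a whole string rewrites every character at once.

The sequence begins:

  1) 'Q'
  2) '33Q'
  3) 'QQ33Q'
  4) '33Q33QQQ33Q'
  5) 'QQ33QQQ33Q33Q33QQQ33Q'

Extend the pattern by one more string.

Applying the rule to each of the 21 symbols of QQ33QQQ33Q33Q33QQQ33Q gives the pieces 33Q 33Q Q Q 33Q 33Q 33Q Q Q 33Q Q Q 33Q Q Q 33Q 33Q 33Q Q Q 33Q, which concatenate to the answer.

33Q33QQQ33Q33Q33QQQ33QQQ33QQQ33Q33Q33QQQ33Q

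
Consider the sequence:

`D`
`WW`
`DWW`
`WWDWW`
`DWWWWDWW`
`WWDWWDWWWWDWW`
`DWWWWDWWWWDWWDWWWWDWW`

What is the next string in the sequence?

WWDWWDWWWWDWWDWWWWDWWWWDWWDWWWWDWW

This is a Fibonacci-style word recurrence s(k) = s(k−2)·s(k−1): e.g. D·WW = DWW.
The next term joins WWDWWDWWWWDWW and DWWWWDWWWWDWWDWWWWDWW.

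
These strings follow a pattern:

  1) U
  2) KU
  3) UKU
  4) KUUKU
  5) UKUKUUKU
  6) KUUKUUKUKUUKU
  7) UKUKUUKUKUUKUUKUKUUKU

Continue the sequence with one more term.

KUUKUUKUKUUKUUKUKUUKUKUUKUUKUKUUKU

Each term (from the third on) is the two preceding terms concatenated in order: term 3 = U·KU = UKU.
The next term joins KUUKUUKUKUUKU and UKUKUUKUKUUKUUKUKUUKU.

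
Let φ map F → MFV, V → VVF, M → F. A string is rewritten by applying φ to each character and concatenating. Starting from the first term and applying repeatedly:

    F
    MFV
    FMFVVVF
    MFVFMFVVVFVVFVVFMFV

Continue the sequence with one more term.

Replace each of the 19 characters of MFVFMFVVVFVVFVVFMFV in place — F MFV VVF MFV F MFV VVF VVF VVF MFV VVF VVF MFV VVF VVF MFV F MFV VVF — and concatenate.

FMFVVVFMFVFMFVVVFVVFVVFMFVVVFVVFMFVVVFVVFMFVFMFVVVF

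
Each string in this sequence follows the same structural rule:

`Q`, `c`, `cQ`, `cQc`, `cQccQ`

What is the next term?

cQccQcQc

Each term (from the third on) is the previous term followed by the one before it: term 3 = c·Q = cQ.
Continuing: cQccQ · cQc gives term 6.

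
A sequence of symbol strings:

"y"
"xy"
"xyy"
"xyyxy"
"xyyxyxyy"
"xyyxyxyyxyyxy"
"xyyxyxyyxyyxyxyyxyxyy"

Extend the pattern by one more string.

From term 3 onward, concatenate the last term with the second-to-last: xy·y = xyy, xyy·xy = xyyxy, …
The next term joins xyyxyxyyxyyxyxyyxyxyy and xyyxyxyyxyyxy.

xyyxyxyyxyyxyxyyxyxyyxyyxyxyyxyyxy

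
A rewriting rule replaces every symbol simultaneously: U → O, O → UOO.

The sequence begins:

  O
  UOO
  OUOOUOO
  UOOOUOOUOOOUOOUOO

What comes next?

OUOOUOOUOOOUOOUOOOUOOUOOUOOOUOOUOOOUOOUOO

Applying the rule to each of the 17 symbols of UOOOUOOUOOOUOOUOO gives the pieces O UOO UOO UOO O UOO UOO O UOO UOO UOO O UOO UOO O UOO UOO, which concatenate to the answer.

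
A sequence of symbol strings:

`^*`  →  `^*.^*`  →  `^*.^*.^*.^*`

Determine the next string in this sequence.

Each string is two copies of the previous one joined by '.'.
One more doubling of ^*.^*.^*.^* gives the answer.

^*.^*.^*.^*.^*.^*.^*.^*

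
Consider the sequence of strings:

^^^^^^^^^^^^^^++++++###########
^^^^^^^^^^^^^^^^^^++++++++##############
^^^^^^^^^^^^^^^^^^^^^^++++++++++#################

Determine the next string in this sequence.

^^^^^^^^^^^^^^^^^^^^^^^^^^++++++++++++####################

Term n consists of 4n+2 ^'s, followed by 2n +'s, followed by 3n+2 #'s, where the shown terms are n = 3, 4, 5.
Setting n = 6 gives 26, 12, 20 characters in each block.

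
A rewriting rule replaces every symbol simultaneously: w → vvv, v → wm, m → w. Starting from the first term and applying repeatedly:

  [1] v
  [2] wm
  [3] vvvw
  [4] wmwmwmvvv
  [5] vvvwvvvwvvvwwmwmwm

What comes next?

φ(vvvwvvvwvvvwwmwmwm) expands symbol-by-symbol to wm wm wm vvv wm wm wm vvv wm wm wm vvv vvv w vvv w vvv w; joining the 18 pieces gives the next term.

wmwmwmvvvwmwmwmvvvwmwmwmvvvvvvwvvvwvvvw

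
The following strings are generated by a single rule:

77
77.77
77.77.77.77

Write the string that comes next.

Each string is two copies of the previous one joined by '.'.
One more doubling of 77.77.77.77 gives the answer.

77.77.77.77.77.77.77.77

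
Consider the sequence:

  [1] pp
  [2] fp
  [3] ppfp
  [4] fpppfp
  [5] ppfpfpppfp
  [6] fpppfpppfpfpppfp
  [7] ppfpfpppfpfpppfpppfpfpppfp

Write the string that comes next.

fpppfpppfpfpppfpppfpfpppfpfpppfpppfpfpppfp

This is a Fibonacci-style word recurrence s(k) = s(k−2)·s(k−1): e.g. pp·fp = ppfp.
Continuing: fpppfpppfpfpppfp · ppfpfpppfpfpppfpppfpfpppfp gives term 8.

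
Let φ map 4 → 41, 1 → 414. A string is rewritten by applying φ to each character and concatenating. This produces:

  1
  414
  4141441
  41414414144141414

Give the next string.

41414414144141414414144141414414144141441

Applying the rule to each of the 17 symbols of 41414414144141414 gives the pieces 41 414 41 414 41 41 414 41 414 41 41 414 41 414 41 414 41, which concatenate to the answer.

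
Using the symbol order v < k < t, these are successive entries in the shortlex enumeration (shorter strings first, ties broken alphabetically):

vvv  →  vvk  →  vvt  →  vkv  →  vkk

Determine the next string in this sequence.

vkt

Find the rightmost character of vkk below t, bump it to the next letter, and reset everything to its right to v.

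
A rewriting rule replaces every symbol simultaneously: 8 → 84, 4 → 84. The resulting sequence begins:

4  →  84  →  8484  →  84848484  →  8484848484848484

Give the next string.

Replace each of the 16 characters of 8484848484848484 in place — 84 84 84 84 84 84 84 84 84 84 84 84 84 84 84 84 — and concatenate.

84848484848484848484848484848484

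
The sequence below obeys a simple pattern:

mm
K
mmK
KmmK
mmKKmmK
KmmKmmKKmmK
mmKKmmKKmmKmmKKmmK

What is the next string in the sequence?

Each term (from the third on) is the two preceding terms concatenated in order: term 3 = mm·K = mmK.
Continuing: KmmKmmKKmmK · mmKKmmKKmmKmmKKmmK gives term 8.

KmmKmmKKmmKmmKKmmKKmmKmmKKmmK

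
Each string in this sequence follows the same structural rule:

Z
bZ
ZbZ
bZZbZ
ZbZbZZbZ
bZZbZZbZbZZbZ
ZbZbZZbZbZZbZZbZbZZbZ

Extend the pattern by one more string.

bZZbZZbZbZZbZZbZbZZbZbZZbZZbZbZZbZ

From term 3 onward, concatenate the second-to-last term with the last: Z·bZ = ZbZ, bZ·ZbZ = bZZbZ, …
So term 8 is bZZbZZbZbZZbZ·ZbZbZZbZbZZbZZbZbZZbZ.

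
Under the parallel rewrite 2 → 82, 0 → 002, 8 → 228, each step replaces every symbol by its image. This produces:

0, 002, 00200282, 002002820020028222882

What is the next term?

φ(002002820020028222882) expands symbol-by-symbol to 002 002 82 002 002 82 228 82 002 002 82 002 002 82 228 82 82 82 228 228 82; joining the 21 pieces gives the next term.

002002820020028222882002002820020028222882828222822882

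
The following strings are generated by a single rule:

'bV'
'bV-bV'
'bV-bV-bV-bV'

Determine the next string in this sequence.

bV-bV-bV-bV-bV-bV-bV-bV

s(k+1) = s(k)·-·s(k) — each term doubles the last with '-' between the halves.
One more doubling of bV-bV-bV-bV gives the answer.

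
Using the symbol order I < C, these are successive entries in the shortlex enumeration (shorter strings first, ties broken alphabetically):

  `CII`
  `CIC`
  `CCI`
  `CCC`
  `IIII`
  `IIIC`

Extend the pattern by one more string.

The successor of IIIC increments the rightmost position that isn't already C and resets every position after it to I.

IICI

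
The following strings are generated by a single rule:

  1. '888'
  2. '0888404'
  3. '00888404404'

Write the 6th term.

Every step adds 0 to the front and 404 to the end of the previous string.
From 00888404404, 3 further steps: 00888404404 → 000888404404404 → 0000888404404404404 → (answer).

00000888404404404404404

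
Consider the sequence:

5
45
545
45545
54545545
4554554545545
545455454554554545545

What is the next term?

4554554545545545455454554554545545

This is a Fibonacci-style word recurrence s(k) = s(k−2)·s(k−1): e.g. 5·45 = 545.
Continuing: 4554554545545 · 545455454554554545545 gives term 8.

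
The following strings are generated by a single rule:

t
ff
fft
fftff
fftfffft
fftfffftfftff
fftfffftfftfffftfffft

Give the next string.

fftfffftfftfffftfffftfftfffftfftff

Each term (from the third on) is the previous term followed by the one before it: term 3 = ff·t = fft.
Continuing: fftfffftfftfffftfffft · fftfffftfftff gives term 8.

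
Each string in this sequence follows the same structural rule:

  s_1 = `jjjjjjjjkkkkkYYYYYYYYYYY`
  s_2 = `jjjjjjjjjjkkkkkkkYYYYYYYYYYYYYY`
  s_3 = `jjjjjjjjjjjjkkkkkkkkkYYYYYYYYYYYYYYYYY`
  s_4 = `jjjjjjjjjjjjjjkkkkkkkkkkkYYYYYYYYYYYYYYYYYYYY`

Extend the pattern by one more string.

Term n consists of 2n+2 j's, followed by 2n-1 k's, followed by 3n+2 Y's, where the shown terms are n = 3, 4, 5, 6.
For the next term, n = 7, so the run lengths are 16, 13, 23.

jjjjjjjjjjjjjjjjkkkkkkkkkkkkkYYYYYYYYYYYYYYYYYYYYYYY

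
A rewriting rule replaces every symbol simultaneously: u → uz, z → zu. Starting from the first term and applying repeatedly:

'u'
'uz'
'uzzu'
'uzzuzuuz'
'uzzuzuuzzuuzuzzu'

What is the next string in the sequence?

uzzuzuuzzuuzuzzuzuuzuzzuuzzuzuuz

φ(uzzuzuuzzuuzuzzu) expands symbol-by-symbol to uz zu zu uz zu uz uz zu zu uz uz zu uz zu zu uz; joining the 16 pieces gives the next term.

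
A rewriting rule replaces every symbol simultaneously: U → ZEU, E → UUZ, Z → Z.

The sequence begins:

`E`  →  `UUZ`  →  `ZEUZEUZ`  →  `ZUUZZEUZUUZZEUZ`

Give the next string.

φ(ZUUZZEUZUUZZEUZ) expands symbol-by-symbol to Z ZEU ZEU Z Z UUZ ZEU Z ZEU ZEU Z Z UUZ ZEU Z; joining the 15 pieces gives the next term.

ZZEUZEUZZUUZZEUZZEUZEUZZUUZZEUZ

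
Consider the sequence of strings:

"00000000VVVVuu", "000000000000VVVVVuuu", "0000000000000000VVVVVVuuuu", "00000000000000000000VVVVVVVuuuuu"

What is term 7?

00000000000000000000000000000000VVVVVVVVVVuuuuuuuu

Reading off run lengths: 0 runs 8, 12, 16, 20; V runs 4, 5, 6, 7; u runs 2, 3, 4, 5 — each is linear in n, where the shown terms are n = 2, 3, 4, 5.
For term 7, n = 8, so the run lengths are 32, 10, 8.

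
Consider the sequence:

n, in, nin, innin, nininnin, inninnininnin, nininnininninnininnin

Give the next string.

inninnininninnininnininninnininnin

From term 3 onward, concatenate the second-to-last term with the last: n·in = nin, in·nin = innin, …
Continuing: inninnininnin · nininnininninnininnin gives term 8.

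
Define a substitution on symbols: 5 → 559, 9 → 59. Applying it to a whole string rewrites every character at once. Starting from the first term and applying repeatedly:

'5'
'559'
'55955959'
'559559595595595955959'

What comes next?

Rewriting the 21 symbols of 559559595595595955959 one by one yields 559 559 59 559 559 59 559 59 559 559 59 559 559 59 559 59 559 559 59 559 59; concatenated:

5595595955955959559595595595955955959559595595595955959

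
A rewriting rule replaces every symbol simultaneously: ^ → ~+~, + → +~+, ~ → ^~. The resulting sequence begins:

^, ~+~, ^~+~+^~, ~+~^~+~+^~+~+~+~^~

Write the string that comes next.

Rewriting the 18 symbols of ~+~^~+~+^~+~+~+~^~ one by one yields ^~ +~+ ^~ ~+~ ^~ +~+ ^~ +~+ ~+~ ^~ +~+ ^~ +~+ ^~ +~+ ^~ ~+~ ^~; concatenated:

^~+~+^~~+~^~+~+^~+~+~+~^~+~+^~+~+^~+~+^~~+~^~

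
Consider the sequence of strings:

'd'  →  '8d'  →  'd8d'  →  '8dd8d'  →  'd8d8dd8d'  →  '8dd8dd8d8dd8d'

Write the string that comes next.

From term 3 onward, concatenate the second-to-last term with the last: d·8d = d8d, 8d·d8d = 8dd8d, …
So term 7 is d8d8dd8d·8dd8dd8d8dd8d.

d8d8dd8d8dd8dd8d8dd8d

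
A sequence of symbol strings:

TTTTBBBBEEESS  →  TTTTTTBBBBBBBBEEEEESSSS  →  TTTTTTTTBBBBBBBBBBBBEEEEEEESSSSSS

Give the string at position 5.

TTTTTTTTTTTTBBBBBBBBBBBBBBBBBBBBEEEEEEEEEEESSSSSSSSSS

Each string has the form T^{2n+2} B^{4n} E^{2n+1} S^{2n} (n = 1, 2, …).
At n = 5 the blocks have lengths 12, 20, 11, 10.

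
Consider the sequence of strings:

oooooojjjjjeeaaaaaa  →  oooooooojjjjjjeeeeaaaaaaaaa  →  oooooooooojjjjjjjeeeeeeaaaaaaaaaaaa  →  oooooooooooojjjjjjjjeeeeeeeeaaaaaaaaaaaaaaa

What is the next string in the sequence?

oooooooooooooojjjjjjjjjeeeeeeeeeeaaaaaaaaaaaaaaaaaa

Reading off run lengths: o runs 6, 8, 10, 12; j runs 5, 6, 7, 8; e runs 2, 4, 6, 8; a runs 6, 9, 12, 15 — each is linear in n, where the shown terms are n = 2, 3, 4, 5.
For the next term, n = 6, so the run lengths are 14, 9, 10, 18.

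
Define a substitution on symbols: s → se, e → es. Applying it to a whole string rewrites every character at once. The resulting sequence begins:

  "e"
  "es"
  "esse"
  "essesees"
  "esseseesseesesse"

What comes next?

Replace each of the 16 characters of esseseesseesesse in place — es se se es se es es se se es es se es se se es — and concatenate.

esseseesseesesseseesesseessesees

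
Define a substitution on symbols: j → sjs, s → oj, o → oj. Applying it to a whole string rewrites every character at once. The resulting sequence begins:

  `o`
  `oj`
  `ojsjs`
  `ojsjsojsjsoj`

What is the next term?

Rewriting each symbol of ojsjsojsjsoj: o→oj, j→sjs, s→oj, j→sjs, s→oj, o→oj, j→sjs, s→oj, j→sjs, s→oj, o→oj, j→sjs, which concatenates to oj sjs oj sjs oj oj sjs oj sjs oj oj sjs.

ojsjsojsjsojojsjsojsjsojojsjs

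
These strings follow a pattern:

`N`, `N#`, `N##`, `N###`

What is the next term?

The strings grow by a fixed suffix # each time.
Applying this once more to N###:

N####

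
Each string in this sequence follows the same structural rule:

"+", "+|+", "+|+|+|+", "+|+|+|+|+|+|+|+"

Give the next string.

Each string is two copies of the previous one joined by '|'.
One more doubling of +|+|+|+|+|+|+|+ gives the answer.

+|+|+|+|+|+|+|+|+|+|+|+|+|+|+|+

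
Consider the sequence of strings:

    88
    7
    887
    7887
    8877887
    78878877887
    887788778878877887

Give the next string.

78878877887887788778878877887

This is a Fibonacci-style word recurrence s(k) = s(k−2)·s(k−1): e.g. 88·7 = 887.
So term 8 is 78878877887·887788778878877887.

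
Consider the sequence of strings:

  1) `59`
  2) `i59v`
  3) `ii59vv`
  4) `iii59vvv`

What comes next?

Every step adds i to the front and v to the end of the previous string.
Applying this once more to iii59vvv:

iiii59vvvv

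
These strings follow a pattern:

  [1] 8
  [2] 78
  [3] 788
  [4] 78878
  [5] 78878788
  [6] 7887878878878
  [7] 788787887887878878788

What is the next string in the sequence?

7887878878878788787887887878878878

Each term (from the third on) is the previous term followed by the one before it: term 3 = 78·8 = 788.
The next term joins 788787887887878878788 and 7887878878878.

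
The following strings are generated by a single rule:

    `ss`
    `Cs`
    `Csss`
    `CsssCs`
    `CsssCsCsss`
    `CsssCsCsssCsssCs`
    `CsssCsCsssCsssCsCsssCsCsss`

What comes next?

CsssCsCsssCsssCsCsssCsCsssCsssCsCsssCsssCs

From term 3 onward, concatenate the last term with the second-to-last: Cs·ss = Csss, Csss·Cs = CsssCs, …
The next term joins CsssCsCsssCsssCsCsssCsCsss and CsssCsCsssCsssCs.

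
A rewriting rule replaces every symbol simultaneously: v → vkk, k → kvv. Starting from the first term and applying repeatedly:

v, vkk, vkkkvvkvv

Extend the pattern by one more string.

Apply φ to vkkkvvkvv symbol by symbol: v→vkk, k→kvv, k→kvv, k→kvv, v→vkk, v→vkk, k→kvv, v→vkk, v→vkk; joined: vkk kvv kvv kvv vkk vkk kvv vkk vkk.

vkkkvvkvvkvvvkkvkkkvvvkkvkk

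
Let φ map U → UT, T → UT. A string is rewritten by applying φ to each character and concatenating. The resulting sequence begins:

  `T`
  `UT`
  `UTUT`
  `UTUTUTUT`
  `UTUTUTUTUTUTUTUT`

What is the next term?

Rewriting the 16 symbols of UTUTUTUTUTUTUTUT one by one yields UT UT UT UT UT UT UT UT UT UT UT UT UT UT UT UT; concatenated:

UTUTUTUTUTUTUTUTUTUTUTUTUTUTUTUT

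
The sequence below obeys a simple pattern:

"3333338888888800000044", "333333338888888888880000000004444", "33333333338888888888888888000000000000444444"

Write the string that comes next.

The n-th term is 2n+2 3's then 4n 8's then 3n 0's then 2n-2 4's, where the shown terms are n = 2, 3, 4.
At n = 5 the blocks have lengths 12, 20, 15, 8.

3333333333338888888888888888888800000000000000044444444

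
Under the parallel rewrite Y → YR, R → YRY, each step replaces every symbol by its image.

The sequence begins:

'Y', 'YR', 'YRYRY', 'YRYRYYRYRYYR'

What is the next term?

Expanding YRYRYYRYRYYR: Y→YR, R→YRY, Y→YR, R→YRY, Y→YR, Y→YR, R→YRY, Y→YR, R→YRY, Y→YR, Y→YR, R→YRY. Concatenated: YR YRY YR YRY YR YR YRY YR YRY YR YR YRY.

YRYRYYRYRYYRYRYRYYRYRYYRYRYRY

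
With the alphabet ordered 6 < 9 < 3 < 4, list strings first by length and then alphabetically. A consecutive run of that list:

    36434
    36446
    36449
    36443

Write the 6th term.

Advancing 2 positions from 36443 through 36443 → 36444 reaches term 6.

39666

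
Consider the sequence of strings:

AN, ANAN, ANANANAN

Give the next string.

Every step duplicates the string.
So the next term is two copies of ANANANAN.

ANANANANANANANAN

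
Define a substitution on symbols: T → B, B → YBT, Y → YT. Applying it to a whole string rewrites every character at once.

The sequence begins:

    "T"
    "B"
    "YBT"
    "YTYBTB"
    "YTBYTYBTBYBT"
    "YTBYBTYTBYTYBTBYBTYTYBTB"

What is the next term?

φ(YTBYBTYTBYTYBTBYBTYTYBTB) expands symbol-by-symbol to YT B YBT YT YBT B YT B YBT YT B YT YBT B YBT YT YBT B YT B YT YBT B YBT; joining the 24 pieces gives the next term.

YTBYBTYTYBTBYTBYBTYTBYTYBTBYBTYTYBTBYTBYTYBTBYBT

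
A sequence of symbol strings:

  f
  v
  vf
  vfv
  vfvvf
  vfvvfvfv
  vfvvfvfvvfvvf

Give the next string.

vfvvfvfvvfvvfvfvvfvfv

Each term (from the third on) is the previous term followed by the one before it: term 3 = v·f = vf.
So term 8 is vfvvfvfvvfvvf·vfvvfvfv.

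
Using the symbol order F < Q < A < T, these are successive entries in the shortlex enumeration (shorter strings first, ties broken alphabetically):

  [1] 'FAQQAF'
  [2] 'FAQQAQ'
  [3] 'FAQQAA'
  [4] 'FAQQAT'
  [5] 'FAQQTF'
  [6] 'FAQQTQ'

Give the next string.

Treat FAQQTQ as a base-4 numeral over the given alphabet and add one, carrying through any trailing T's.

FAQQTA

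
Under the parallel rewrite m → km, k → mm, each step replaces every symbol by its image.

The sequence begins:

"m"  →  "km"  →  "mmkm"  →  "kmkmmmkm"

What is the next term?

mmkmmmkmkmkmmmkm

Apply φ to kmkmmmkm symbol by symbol: k→mm, m→km, k→mm, m→km, m→km, m→km, k→mm, m→km; joined: mm km mm km km km mm km.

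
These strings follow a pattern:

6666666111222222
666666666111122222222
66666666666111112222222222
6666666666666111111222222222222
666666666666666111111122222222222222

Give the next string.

The n-th term is 2n+3 6's then n+1 1's then 2n+2 2's, where the shown terms are n = 2, 3, 4, 5, 6.
At n = 7 the blocks have lengths 17, 8, 16.

66666666666666666111111112222222222222222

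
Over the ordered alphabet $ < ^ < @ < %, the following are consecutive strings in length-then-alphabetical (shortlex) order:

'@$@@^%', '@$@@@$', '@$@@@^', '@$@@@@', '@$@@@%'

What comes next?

@$@@%$

The successor of @$@@@% increments the rightmost position that isn't already % and resets every position after it to $.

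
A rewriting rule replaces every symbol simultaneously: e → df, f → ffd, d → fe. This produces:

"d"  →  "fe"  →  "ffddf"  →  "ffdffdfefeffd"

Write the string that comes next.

φ(ffdffdfefeffd) expands symbol-by-symbol to ffd ffd fe ffd ffd fe ffd df ffd df ffd ffd fe; joining the 13 pieces gives the next term.

ffdffdfeffdffdfeffddfffddfffdffdfe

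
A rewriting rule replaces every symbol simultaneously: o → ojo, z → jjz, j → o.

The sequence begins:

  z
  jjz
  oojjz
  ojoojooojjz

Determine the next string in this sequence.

Expanding ojoojooojjz: o→ojo, j→o, o→ojo, o→ojo, j→o, o→ojo, o→ojo, o→ojo, j→o, j→o, z→jjz. Concatenated: ojo o ojo ojo o ojo ojo ojo o o jjz.

ojooojoojooojoojoojooojjz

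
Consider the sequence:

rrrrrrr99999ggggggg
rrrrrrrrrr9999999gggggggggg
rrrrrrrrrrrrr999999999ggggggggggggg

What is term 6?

rrrrrrrrrrrrrrrrrrrrrr999999999999999gggggggggggggggggggggg

Reading off run lengths: r runs 7, 10, 13; 9 runs 5, 7, 9; g runs 7, 10, 13 — each is linear in n, where the shown terms are n = 2, 3, 4.
Setting n = 7 gives 22, 15, 22 characters in each block.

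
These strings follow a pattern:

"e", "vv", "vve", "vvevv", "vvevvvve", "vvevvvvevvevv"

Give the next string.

vvevvvvevvevvvvevvvve

This is a Fibonacci-style word recurrence s(k) = s(k−1)·s(k−2): e.g. vv·e = vve.
So term 7 is vvevvvvevvevv·vvevvvve.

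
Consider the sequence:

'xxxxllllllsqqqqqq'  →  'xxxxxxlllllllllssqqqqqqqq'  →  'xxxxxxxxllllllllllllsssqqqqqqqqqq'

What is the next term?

Reading off run lengths: x runs 4, 6, 8; l runs 6, 9, 12; s runs 1, 2, 3; q runs 6, 8, 10 — each is linear in n, where the shown terms are n = 2, 3, 4.
For the next term, n = 5, so the run lengths are 10, 15, 4, 12.

xxxxxxxxxxlllllllllllllllssssqqqqqqqqqqqq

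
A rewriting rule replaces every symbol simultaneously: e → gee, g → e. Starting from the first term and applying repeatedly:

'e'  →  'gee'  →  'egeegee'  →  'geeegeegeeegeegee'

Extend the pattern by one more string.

φ(geeegeegeeegeegee) expands symbol-by-symbol to e gee gee gee e gee gee e gee gee gee e gee gee e gee gee; joining the 17 pieces gives the next term.

egeegeegeeegeegeeegeegeegeeegeegeeegeegee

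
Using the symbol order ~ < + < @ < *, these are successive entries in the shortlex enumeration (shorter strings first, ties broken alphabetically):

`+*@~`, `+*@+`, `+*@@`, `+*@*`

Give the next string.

+**~

Treat +*@* as a base-4 numeral over the given alphabet and add one, carrying through any trailing *'s.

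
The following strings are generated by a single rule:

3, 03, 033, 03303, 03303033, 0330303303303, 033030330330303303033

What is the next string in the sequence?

From term 3 onward, concatenate the last term with the second-to-last: 03·3 = 033, 033·03 = 03303, …
Continuing: 033030330330303303033 · 0330303303303 gives term 8.

0330303303303033030330330303303303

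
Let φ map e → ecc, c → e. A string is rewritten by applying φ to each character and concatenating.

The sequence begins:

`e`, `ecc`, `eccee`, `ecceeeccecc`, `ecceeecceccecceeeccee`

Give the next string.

ecceeecceccecceeecceeecceeecceccecceeeccecc

φ(ecceeecceccecceeeccee) expands symbol-by-symbol to ecc e e ecc ecc ecc e e ecc e e ecc e e ecc ecc ecc e e ecc ecc; joining the 21 pieces gives the next term.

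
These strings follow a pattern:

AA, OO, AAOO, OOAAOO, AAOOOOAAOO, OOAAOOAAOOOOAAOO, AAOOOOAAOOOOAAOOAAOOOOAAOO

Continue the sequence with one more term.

This is a Fibonacci-style word recurrence s(k) = s(k−2)·s(k−1): e.g. AA·OO = AAOO.
Continuing: OOAAOOAAOOOOAAOO · AAOOOOAAOOOOAAOOAAOOOOAAOO gives term 8.

OOAAOOAAOOOOAAOOAAOOOOAAOOOOAAOOAAOOOOAAOO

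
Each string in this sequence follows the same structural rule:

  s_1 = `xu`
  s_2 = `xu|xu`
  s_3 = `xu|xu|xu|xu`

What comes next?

Each string is two copies of the previous one joined by '|'.
Doubling xu|xu|xu|xu with '|' between the halves:

xu|xu|xu|xu|xu|xu|xu|xu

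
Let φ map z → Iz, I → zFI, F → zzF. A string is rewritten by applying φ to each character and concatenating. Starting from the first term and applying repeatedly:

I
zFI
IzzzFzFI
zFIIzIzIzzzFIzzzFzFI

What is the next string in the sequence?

Rewriting the 20 symbols of zFIIzIzIzzzFIzzzFzFI one by one yields Iz zzF zFI zFI Iz zFI Iz zFI Iz Iz Iz zzF zFI Iz Iz Iz zzF Iz zzF zFI; concatenated:

IzzzFzFIzFIIzzFIIzzFIIzIzIzzzFzFIIzIzIzzzFIzzzFzFI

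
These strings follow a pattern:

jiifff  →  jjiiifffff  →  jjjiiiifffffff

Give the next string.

jjjjiiiiifffffffff

The n-th term is n j's then n+1 i's then 2n+1 f's (n = 1, 2, …).
For the next term, n = 4, so the run lengths are 4, 5, 9.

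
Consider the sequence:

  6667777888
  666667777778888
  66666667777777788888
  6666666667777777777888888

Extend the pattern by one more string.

Each string has the form 6^{2n+1} 7^{2n+2} 8^{n+2} (n = 1, 2, …).
For the next term, n = 5, so the run lengths are 11, 12, 7.

666666666667777777777778888888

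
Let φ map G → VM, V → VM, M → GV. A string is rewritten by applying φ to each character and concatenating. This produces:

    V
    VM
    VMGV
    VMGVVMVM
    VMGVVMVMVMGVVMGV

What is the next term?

Applying the rule to each of the 16 symbols of VMGVVMVMVMGVVMGV gives the pieces VM GV VM VM VM GV VM GV VM GV VM VM VM GV VM VM, which concatenate to the answer.

VMGVVMVMVMGVVMGVVMGVVMVMVMGVVMVM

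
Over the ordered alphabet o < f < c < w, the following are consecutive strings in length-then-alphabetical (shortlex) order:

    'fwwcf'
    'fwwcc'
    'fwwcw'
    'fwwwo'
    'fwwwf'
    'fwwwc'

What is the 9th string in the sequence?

Advancing 3 positions from fwwwc through fwwwc → fwwww → coooo reaches term 9.

cooof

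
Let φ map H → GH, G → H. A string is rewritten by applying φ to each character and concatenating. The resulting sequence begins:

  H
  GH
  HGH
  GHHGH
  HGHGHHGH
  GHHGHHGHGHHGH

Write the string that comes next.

φ(GHHGHHGHGHHGH) expands symbol-by-symbol to H GH GH H GH GH H GH H GH GH H GH; joining the 13 pieces gives the next term.

HGHGHHGHGHHGHHGHGHHGH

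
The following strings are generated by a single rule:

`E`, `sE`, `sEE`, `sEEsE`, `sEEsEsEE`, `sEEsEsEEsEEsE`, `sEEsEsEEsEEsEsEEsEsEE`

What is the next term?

This is a Fibonacci-style word recurrence s(k) = s(k−1)·s(k−2): e.g. sE·E = sEE.
So term 8 is sEEsEsEEsEEsEsEEsEsEE·sEEsEsEEsEEsE.

sEEsEsEEsEEsEsEEsEsEEsEEsEsEEsEEsE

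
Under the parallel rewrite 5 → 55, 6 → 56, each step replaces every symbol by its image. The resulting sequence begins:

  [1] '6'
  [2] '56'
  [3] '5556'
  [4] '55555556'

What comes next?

5555555555555556

Rewriting each symbol of 55555556: 5→55, 5→55, 5→55, 5→55, 5→55, 5→55, 5→55, 6→56, which concatenates to 55 55 55 55 55 55 55 56.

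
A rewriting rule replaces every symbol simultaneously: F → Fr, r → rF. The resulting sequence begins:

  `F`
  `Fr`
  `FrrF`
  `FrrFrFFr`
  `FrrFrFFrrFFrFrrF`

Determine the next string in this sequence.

FrrFrFFrrFFrFrrFrFFrFrrFFrrFrFFr

Replace each of the 16 characters of FrrFrFFrrFFrFrrF in place — Fr rF rF Fr rF Fr Fr rF rF Fr Fr rF Fr rF rF Fr — and concatenate.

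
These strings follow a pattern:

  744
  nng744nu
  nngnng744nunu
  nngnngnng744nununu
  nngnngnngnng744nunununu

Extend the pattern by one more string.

Each term wraps the previous one in nng on the left and nu on the right.
Applying this once more to nngnngnngnng744nunununu:

nngnngnngnngnng744nununununu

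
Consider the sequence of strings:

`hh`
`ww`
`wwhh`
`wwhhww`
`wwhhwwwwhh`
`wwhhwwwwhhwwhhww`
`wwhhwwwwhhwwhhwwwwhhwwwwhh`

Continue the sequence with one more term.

wwhhwwwwhhwwhhwwwwhhwwwwhhwwhhwwwwhhwwhhww

This is a Fibonacci-style word recurrence s(k) = s(k−1)·s(k−2): e.g. ww·hh = wwhh.
So term 8 is wwhhwwwwhhwwhhwwwwhhwwwwhh·wwhhwwwwhhwwhhww.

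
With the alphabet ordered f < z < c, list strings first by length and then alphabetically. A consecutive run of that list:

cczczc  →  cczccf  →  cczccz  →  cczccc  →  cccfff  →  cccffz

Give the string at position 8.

Advancing 2 positions from cccffz through cccffz → cccffc reaches term 8.

cccfzf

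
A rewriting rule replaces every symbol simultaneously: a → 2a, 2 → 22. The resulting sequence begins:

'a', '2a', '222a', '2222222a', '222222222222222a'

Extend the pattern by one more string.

Replace each of the 16 characters of 222222222222222a in place — 22 22 22 22 22 22 22 22 22 22 22 22 22 22 22 2a — and concatenate.

2222222222222222222222222222222a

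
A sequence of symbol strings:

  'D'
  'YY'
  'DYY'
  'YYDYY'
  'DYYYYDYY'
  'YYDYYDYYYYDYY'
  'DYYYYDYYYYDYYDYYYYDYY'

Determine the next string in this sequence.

From term 3 onward, concatenate the second-to-last term with the last: D·YY = DYY, YY·DYY = YYDYY, …
The next term joins YYDYYDYYYYDYY and DYYYYDYYYYDYYDYYYYDYY.

YYDYYDYYYYDYYDYYYYDYYYYDYYDYYYYDYY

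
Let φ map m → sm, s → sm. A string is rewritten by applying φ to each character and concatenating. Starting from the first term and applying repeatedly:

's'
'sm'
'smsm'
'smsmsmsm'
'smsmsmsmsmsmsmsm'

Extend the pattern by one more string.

smsmsmsmsmsmsmsmsmsmsmsmsmsmsmsm

Applying the rule to each of the 16 symbols of smsmsmsmsmsmsmsm gives the pieces sm sm sm sm sm sm sm sm sm sm sm sm sm sm sm sm, which concatenate to the answer.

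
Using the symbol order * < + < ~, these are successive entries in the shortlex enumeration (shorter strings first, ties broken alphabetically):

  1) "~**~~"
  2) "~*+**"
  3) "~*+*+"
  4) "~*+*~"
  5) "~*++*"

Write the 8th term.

Stepping forward 3 times from ~*++*: ~*++* → ~*+++ → ~*++~, then the target.

~*+~*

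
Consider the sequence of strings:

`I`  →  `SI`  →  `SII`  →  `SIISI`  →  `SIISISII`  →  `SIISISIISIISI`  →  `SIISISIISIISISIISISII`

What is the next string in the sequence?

From term 3 onward, concatenate the last term with the second-to-last: SI·I = SII, SII·SI = SIISI, …
The next term joins SIISISIISIISISIISISII and SIISISIISIISI.

SIISISIISIISISIISISIISIISISIISIISI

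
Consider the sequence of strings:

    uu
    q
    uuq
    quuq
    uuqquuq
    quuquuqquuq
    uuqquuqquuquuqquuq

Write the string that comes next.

quuquuqquuquuqquuqquuquuqquuq

From term 3 onward, concatenate the second-to-last term with the last: uu·q = uuq, q·uuq = quuq, …
So term 8 is quuquuqquuq·uuqquuqquuquuqquuq.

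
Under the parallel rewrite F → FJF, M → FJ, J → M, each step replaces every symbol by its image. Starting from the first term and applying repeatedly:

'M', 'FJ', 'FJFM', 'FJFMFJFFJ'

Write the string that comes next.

FJFMFJFFJFJFMFJFFJFM

Expanding FJFMFJFFJ: F→FJF, J→M, F→FJF, M→FJ, F→FJF, J→M, F→FJF, F→FJF, J→M. Concatenated: FJF M FJF FJ FJF M FJF FJF M.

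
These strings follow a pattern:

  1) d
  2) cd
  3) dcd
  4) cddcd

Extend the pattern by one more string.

This is a Fibonacci-style word recurrence s(k) = s(k−2)·s(k−1): e.g. d·cd = dcd.
Continuing: dcd · cddcd gives term 5.

dcdcddcd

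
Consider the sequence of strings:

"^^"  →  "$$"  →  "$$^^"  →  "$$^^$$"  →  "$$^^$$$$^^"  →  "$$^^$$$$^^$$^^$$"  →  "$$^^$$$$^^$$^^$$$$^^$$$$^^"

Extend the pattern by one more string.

$$^^$$$$^^$$^^$$$$^^$$$$^^$$^^$$$$^^$$^^$$

This is a Fibonacci-style word recurrence s(k) = s(k−1)·s(k−2): e.g. $$·^^ = $$^^.
Continuing: $$^^$$$$^^$$^^$$$$^^$$$$^^ · $$^^$$$$^^$$^^$$ gives term 8.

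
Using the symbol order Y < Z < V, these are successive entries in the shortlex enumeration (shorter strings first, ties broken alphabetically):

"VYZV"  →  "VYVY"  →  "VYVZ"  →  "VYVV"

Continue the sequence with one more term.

VZYY

Find the rightmost character of VYVV below V, bump it to the next letter, and reset everything to its right to Y.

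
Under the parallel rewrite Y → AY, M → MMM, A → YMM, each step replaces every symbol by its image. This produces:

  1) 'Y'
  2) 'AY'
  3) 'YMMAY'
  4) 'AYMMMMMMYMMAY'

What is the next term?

Rewriting the 13 symbols of AYMMMMMMYMMAY one by one yields YMM AY MMM MMM MMM MMM MMM MMM AY MMM MMM YMM AY; concatenated:

YMMAYMMMMMMMMMMMMMMMMMMAYMMMMMMYMMAY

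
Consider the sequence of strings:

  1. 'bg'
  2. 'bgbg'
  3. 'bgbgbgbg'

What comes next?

Every step duplicates the string.
One more doubling of bgbgbgbg gives the answer.

bgbgbgbgbgbgbgbg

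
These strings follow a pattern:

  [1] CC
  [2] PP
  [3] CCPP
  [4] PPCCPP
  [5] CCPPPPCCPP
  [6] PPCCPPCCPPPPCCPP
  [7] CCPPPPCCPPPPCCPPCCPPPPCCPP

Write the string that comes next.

This is a Fibonacci-style word recurrence s(k) = s(k−2)·s(k−1): e.g. CC·PP = CCPP.
The next term joins PPCCPPCCPPPPCCPP and CCPPPPCCPPPPCCPPCCPPPPCCPP.

PPCCPPCCPPPPCCPPCCPPPPCCPPPPCCPPCCPPPPCCPP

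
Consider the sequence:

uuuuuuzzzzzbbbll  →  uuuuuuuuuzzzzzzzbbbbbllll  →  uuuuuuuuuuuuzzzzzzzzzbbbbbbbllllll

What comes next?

Each string has the form u^{3n+3} z^{2n+3} b^{2n+1} l^{2n} (n = 1, 2, …).
Setting n = 4 gives 15, 11, 9, 8 characters in each block.

uuuuuuuuuuuuuuuzzzzzzzzzzzbbbbbbbbbllllllll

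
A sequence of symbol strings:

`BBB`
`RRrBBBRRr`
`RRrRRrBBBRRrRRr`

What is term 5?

Every step adds RRr to the front and RRr to the end of the previous string.
From RRrRRrBBBRRrRRr, 2 further steps: RRrRRrBBBRRrRRr → RRrRRrRRrBBBRRrRRrRRr → (answer).

RRrRRrRRrRRrBBBRRrRRrRRrRRr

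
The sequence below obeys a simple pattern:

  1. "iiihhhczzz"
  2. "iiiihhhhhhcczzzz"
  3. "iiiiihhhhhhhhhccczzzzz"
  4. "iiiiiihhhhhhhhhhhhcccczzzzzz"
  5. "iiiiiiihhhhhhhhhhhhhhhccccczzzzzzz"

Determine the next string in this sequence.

iiiiiiiihhhhhhhhhhhhhhhhhhcccccczzzzzzzz

Each string has the form i^{n+2} h^{3n} c^{n} z^{n+2} (n = 1, 2, …).
At n = 6 the blocks have lengths 8, 18, 6, 8.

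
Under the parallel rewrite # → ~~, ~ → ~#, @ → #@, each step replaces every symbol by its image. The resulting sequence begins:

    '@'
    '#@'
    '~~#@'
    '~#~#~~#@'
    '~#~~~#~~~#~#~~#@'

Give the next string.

~#~~~#~#~#~~~#~#~#~~~#~~~#~#~~#@

Replace each of the 16 characters of ~#~~~#~~~#~#~~#@ in place — ~# ~~ ~# ~# ~# ~~ ~# ~# ~# ~~ ~# ~~ ~# ~# ~~ #@ — and concatenate.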